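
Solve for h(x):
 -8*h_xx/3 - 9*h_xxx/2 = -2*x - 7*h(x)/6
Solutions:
 h(x) = C1*exp(-x*(512*2^(1/3)/(81*sqrt(2549337) + 129589)^(1/3) + 64 + 2^(2/3)*(81*sqrt(2549337) + 129589)^(1/3))/324)*sin(2^(1/3)*sqrt(3)*x*(-2^(1/3)*(81*sqrt(2549337) + 129589)^(1/3) + 512/(81*sqrt(2549337) + 129589)^(1/3))/324) + C2*exp(-x*(512*2^(1/3)/(81*sqrt(2549337) + 129589)^(1/3) + 64 + 2^(2/3)*(81*sqrt(2549337) + 129589)^(1/3))/324)*cos(2^(1/3)*sqrt(3)*x*(-2^(1/3)*(81*sqrt(2549337) + 129589)^(1/3) + 512/(81*sqrt(2549337) + 129589)^(1/3))/324) + C3*exp(x*(-32 + 512*2^(1/3)/(81*sqrt(2549337) + 129589)^(1/3) + 2^(2/3)*(81*sqrt(2549337) + 129589)^(1/3))/162) - 12*x/7


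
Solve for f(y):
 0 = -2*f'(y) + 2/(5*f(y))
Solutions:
 f(y) = -sqrt(C1 + 10*y)/5
 f(y) = sqrt(C1 + 10*y)/5


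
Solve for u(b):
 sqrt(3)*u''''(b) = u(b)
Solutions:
 u(b) = C1*exp(-3^(7/8)*b/3) + C2*exp(3^(7/8)*b/3) + C3*sin(3^(7/8)*b/3) + C4*cos(3^(7/8)*b/3)


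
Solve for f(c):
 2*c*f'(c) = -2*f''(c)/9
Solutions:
 f(c) = C1 + C2*erf(3*sqrt(2)*c/2)


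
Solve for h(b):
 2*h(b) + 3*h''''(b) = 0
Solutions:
 h(b) = (C1*sin(6^(3/4)*b/6) + C2*cos(6^(3/4)*b/6))*exp(-6^(3/4)*b/6) + (C3*sin(6^(3/4)*b/6) + C4*cos(6^(3/4)*b/6))*exp(6^(3/4)*b/6)


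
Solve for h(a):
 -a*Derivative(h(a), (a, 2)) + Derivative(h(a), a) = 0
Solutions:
 h(a) = C1 + C2*a^2


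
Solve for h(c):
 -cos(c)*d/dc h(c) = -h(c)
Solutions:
 h(c) = C1*sqrt(sin(c) + 1)/sqrt(sin(c) - 1)


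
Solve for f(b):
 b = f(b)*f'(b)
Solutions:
 f(b) = -sqrt(C1 + b^2)
 f(b) = sqrt(C1 + b^2)


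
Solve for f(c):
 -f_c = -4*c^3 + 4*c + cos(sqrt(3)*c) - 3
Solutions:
 f(c) = C1 + c^4 - 2*c^2 + 3*c - sqrt(3)*sin(sqrt(3)*c)/3


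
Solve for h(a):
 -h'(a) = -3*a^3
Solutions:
 h(a) = C1 + 3*a^4/4


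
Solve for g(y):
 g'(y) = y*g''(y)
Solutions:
 g(y) = C1 + C2*y^2


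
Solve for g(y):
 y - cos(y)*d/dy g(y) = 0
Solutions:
 g(y) = C1 + Integral(y/cos(y), y)


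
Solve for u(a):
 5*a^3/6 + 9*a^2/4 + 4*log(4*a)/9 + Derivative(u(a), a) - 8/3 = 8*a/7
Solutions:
 u(a) = C1 - 5*a^4/24 - 3*a^3/4 + 4*a^2/7 - 4*a*log(a)/9 - 8*a*log(2)/9 + 28*a/9


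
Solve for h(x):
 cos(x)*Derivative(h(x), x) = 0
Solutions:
 h(x) = C1


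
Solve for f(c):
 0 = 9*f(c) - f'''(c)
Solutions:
 f(c) = C3*exp(3^(2/3)*c) + (C1*sin(3*3^(1/6)*c/2) + C2*cos(3*3^(1/6)*c/2))*exp(-3^(2/3)*c/2)


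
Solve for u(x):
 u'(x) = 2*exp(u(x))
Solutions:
 u(x) = log(-1/(C1 + 2*x))


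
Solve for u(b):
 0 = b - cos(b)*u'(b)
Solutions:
 u(b) = C1 + Integral(b/cos(b), b)


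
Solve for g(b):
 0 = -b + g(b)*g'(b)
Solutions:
 g(b) = -sqrt(C1 + b^2)
 g(b) = sqrt(C1 + b^2)


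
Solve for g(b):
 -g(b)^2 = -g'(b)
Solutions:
 g(b) = -1/(C1 + b)


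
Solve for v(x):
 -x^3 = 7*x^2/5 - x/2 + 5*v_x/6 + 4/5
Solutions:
 v(x) = C1 - 3*x^4/10 - 14*x^3/25 + 3*x^2/10 - 24*x/25


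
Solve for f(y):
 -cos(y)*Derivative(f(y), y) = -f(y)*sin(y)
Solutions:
 f(y) = C1/cos(y)


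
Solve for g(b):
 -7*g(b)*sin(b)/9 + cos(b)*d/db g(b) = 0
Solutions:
 g(b) = C1/cos(b)^(7/9)


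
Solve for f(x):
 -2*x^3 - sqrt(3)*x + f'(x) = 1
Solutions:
 f(x) = C1 + x^4/2 + sqrt(3)*x^2/2 + x


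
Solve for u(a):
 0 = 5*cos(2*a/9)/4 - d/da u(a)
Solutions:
 u(a) = C1 + 45*sin(2*a/9)/8


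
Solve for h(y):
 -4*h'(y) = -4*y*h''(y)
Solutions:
 h(y) = C1 + C2*y^2


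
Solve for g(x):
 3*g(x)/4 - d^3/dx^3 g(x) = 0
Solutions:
 g(x) = C3*exp(6^(1/3)*x/2) + (C1*sin(2^(1/3)*3^(5/6)*x/4) + C2*cos(2^(1/3)*3^(5/6)*x/4))*exp(-6^(1/3)*x/4)


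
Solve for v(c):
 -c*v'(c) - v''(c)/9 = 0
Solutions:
 v(c) = C1 + C2*erf(3*sqrt(2)*c/2)


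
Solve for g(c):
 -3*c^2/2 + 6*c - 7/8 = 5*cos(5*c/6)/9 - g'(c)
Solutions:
 g(c) = C1 + c^3/2 - 3*c^2 + 7*c/8 + 2*sin(5*c/6)/3


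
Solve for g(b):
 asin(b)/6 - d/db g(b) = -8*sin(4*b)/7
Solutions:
 g(b) = C1 + b*asin(b)/6 + sqrt(1 - b^2)/6 - 2*cos(4*b)/7


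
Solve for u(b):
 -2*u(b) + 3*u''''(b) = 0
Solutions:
 u(b) = C1*exp(-2^(1/4)*3^(3/4)*b/3) + C2*exp(2^(1/4)*3^(3/4)*b/3) + C3*sin(2^(1/4)*3^(3/4)*b/3) + C4*cos(2^(1/4)*3^(3/4)*b/3)


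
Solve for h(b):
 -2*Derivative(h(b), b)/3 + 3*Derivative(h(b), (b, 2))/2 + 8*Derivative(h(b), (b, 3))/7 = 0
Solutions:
 h(b) = C1 + C2*exp(b*(-63 + sqrt(9345))/96) + C3*exp(-b*(63 + sqrt(9345))/96)


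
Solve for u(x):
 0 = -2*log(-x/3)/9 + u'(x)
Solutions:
 u(x) = C1 + 2*x*log(-x)/9 + 2*x*(-log(3) - 1)/9


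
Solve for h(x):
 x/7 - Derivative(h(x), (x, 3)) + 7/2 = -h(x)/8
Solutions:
 h(x) = C3*exp(x/2) - 8*x/7 + (C1*sin(sqrt(3)*x/4) + C2*cos(sqrt(3)*x/4))*exp(-x/4) - 28


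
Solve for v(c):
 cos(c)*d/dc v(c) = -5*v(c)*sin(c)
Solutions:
 v(c) = C1*cos(c)^5


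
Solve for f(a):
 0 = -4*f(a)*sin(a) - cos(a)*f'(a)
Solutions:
 f(a) = C1*cos(a)^4


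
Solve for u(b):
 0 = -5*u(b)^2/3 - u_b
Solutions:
 u(b) = 3/(C1 + 5*b)


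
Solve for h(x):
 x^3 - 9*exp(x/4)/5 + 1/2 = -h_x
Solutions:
 h(x) = C1 - x^4/4 - x/2 + 36*exp(x/4)/5


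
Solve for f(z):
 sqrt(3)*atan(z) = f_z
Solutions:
 f(z) = C1 + sqrt(3)*(z*atan(z) - log(z^2 + 1)/2)


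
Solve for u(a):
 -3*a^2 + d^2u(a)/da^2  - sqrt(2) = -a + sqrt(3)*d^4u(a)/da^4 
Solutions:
 u(a) = C1 + C2*a + C3*exp(-3^(3/4)*a/3) + C4*exp(3^(3/4)*a/3) + a^4/4 - a^3/6 + a^2*(sqrt(2)/2 + 3*sqrt(3))


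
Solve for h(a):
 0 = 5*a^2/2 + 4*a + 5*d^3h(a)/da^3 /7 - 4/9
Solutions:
 h(a) = C1 + C2*a + C3*a^2 - 7*a^5/120 - 7*a^4/30 + 14*a^3/135


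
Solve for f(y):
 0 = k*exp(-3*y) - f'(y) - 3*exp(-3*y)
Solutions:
 f(y) = C1 - k*exp(-3*y)/3 + exp(-3*y)


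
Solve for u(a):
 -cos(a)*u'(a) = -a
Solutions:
 u(a) = C1 + Integral(a/cos(a), a)


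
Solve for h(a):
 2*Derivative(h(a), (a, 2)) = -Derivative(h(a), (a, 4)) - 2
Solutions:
 h(a) = C1 + C2*a + C3*sin(sqrt(2)*a) + C4*cos(sqrt(2)*a) - a^2/2


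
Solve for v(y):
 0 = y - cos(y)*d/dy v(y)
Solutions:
 v(y) = C1 + Integral(y/cos(y), y)


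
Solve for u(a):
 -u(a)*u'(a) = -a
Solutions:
 u(a) = -sqrt(C1 + a^2)
 u(a) = sqrt(C1 + a^2)


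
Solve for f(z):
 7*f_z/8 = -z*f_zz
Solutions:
 f(z) = C1 + C2*z^(1/8)


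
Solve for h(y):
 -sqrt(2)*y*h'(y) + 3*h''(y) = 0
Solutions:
 h(y) = C1 + C2*erfi(2^(3/4)*sqrt(3)*y/6)


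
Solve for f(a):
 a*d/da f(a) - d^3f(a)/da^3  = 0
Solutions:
 f(a) = C1 + Integral(C2*airyai(a) + C3*airybi(a), a)


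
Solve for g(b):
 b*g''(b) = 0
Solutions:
 g(b) = C1 + C2*b


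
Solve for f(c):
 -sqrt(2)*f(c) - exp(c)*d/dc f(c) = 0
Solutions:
 f(c) = C1*exp(sqrt(2)*exp(-c))


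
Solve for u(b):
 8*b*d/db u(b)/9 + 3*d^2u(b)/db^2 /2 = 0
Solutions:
 u(b) = C1 + C2*erf(2*sqrt(6)*b/9)


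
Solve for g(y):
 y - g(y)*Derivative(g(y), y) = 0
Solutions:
 g(y) = -sqrt(C1 + y^2)
 g(y) = sqrt(C1 + y^2)


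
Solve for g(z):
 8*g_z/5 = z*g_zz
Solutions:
 g(z) = C1 + C2*z^(13/5)


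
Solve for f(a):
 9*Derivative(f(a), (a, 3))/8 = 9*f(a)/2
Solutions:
 f(a) = C3*exp(2^(2/3)*a) + (C1*sin(2^(2/3)*sqrt(3)*a/2) + C2*cos(2^(2/3)*sqrt(3)*a/2))*exp(-2^(2/3)*a/2)


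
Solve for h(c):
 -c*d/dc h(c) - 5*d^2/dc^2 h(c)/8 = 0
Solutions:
 h(c) = C1 + C2*erf(2*sqrt(5)*c/5)


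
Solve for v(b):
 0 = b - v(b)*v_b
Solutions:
 v(b) = -sqrt(C1 + b^2)
 v(b) = sqrt(C1 + b^2)


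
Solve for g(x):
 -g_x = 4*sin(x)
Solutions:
 g(x) = C1 + 4*cos(x)


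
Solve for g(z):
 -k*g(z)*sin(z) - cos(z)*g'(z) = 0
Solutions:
 g(z) = C1*exp(k*log(cos(z)))


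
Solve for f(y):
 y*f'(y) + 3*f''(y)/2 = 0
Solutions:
 f(y) = C1 + C2*erf(sqrt(3)*y/3)


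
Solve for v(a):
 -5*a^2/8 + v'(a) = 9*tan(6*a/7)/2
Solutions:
 v(a) = C1 + 5*a^3/24 - 21*log(cos(6*a/7))/4


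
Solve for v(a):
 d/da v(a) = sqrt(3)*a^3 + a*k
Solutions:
 v(a) = C1 + sqrt(3)*a^4/4 + a^2*k/2


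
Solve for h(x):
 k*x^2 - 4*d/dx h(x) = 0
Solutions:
 h(x) = C1 + k*x^3/12


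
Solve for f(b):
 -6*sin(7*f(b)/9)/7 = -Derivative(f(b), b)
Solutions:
 -6*b/7 + 9*log(cos(7*f(b)/9) - 1)/14 - 9*log(cos(7*f(b)/9) + 1)/14 = C1


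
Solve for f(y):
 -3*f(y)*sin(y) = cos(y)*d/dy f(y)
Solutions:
 f(y) = C1*cos(y)^3


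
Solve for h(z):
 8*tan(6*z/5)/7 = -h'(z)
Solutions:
 h(z) = C1 + 20*log(cos(6*z/5))/21


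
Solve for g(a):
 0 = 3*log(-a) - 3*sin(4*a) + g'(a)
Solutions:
 g(a) = C1 - 3*a*log(-a) + 3*a - 3*cos(4*a)/4


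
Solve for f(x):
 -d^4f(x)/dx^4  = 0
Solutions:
 f(x) = C1 + C2*x + C3*x^2 + C4*x^3


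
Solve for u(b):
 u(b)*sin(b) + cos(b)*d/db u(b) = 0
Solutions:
 u(b) = C1*cos(b)


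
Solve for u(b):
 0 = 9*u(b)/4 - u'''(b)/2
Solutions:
 u(b) = C3*exp(6^(2/3)*b/2) + (C1*sin(3*2^(2/3)*3^(1/6)*b/4) + C2*cos(3*2^(2/3)*3^(1/6)*b/4))*exp(-6^(2/3)*b/4)


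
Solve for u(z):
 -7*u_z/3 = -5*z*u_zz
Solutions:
 u(z) = C1 + C2*z^(22/15)


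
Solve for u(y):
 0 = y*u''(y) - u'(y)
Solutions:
 u(y) = C1 + C2*y^2


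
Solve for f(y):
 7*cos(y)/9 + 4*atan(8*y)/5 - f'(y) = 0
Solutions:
 f(y) = C1 + 4*y*atan(8*y)/5 - log(64*y^2 + 1)/20 + 7*sin(y)/9


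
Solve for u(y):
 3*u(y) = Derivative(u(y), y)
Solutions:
 u(y) = C1*exp(3*y)


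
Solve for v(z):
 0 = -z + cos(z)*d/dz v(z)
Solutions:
 v(z) = C1 + Integral(z/cos(z), z)


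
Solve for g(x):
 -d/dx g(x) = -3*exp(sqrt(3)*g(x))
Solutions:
 g(x) = sqrt(3)*(2*log(-1/(C1 + 3*x)) - log(3))/6


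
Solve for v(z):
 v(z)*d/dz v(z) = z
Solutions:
 v(z) = -sqrt(C1 + z^2)
 v(z) = sqrt(C1 + z^2)


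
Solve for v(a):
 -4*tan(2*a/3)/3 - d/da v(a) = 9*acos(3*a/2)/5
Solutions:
 v(a) = C1 - 9*a*acos(3*a/2)/5 + 3*sqrt(4 - 9*a^2)/5 + 2*log(cos(2*a/3))


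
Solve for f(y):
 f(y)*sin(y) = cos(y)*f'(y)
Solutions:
 f(y) = C1/cos(y)


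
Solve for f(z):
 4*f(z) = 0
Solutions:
 f(z) = 0


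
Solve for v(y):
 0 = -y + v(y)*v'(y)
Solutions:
 v(y) = -sqrt(C1 + y^2)
 v(y) = sqrt(C1 + y^2)


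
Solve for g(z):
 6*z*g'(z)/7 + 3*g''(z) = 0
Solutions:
 g(z) = C1 + C2*erf(sqrt(7)*z/7)


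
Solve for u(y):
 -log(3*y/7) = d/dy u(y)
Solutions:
 u(y) = C1 - y*log(y) + y*log(7/3) + y


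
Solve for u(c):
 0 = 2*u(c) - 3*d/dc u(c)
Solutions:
 u(c) = C1*exp(2*c/3)


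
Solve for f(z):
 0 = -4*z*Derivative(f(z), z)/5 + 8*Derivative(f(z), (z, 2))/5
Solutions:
 f(z) = C1 + C2*erfi(z/2)


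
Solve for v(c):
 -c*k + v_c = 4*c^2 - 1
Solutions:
 v(c) = C1 + 4*c^3/3 + c^2*k/2 - c


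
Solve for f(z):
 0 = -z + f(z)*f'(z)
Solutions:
 f(z) = -sqrt(C1 + z^2)
 f(z) = sqrt(C1 + z^2)


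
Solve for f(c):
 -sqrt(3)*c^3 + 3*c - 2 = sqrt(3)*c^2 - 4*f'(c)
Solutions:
 f(c) = C1 + sqrt(3)*c^4/16 + sqrt(3)*c^3/12 - 3*c^2/8 + c/2


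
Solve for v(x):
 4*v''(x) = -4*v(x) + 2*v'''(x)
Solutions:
 v(x) = C1*exp(x*(-(3*sqrt(129) + 35)^(1/3) - 4/(3*sqrt(129) + 35)^(1/3) + 4)/6)*sin(sqrt(3)*x*(-(3*sqrt(129) + 35)^(1/3) + 4/(3*sqrt(129) + 35)^(1/3))/6) + C2*exp(x*(-(3*sqrt(129) + 35)^(1/3) - 4/(3*sqrt(129) + 35)^(1/3) + 4)/6)*cos(sqrt(3)*x*(-(3*sqrt(129) + 35)^(1/3) + 4/(3*sqrt(129) + 35)^(1/3))/6) + C3*exp(x*(4/(3*sqrt(129) + 35)^(1/3) + 2 + (3*sqrt(129) + 35)^(1/3))/3)


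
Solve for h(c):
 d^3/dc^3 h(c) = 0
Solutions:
 h(c) = C1 + C2*c + C3*c^2


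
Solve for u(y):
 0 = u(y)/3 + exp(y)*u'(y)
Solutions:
 u(y) = C1*exp(exp(-y)/3)


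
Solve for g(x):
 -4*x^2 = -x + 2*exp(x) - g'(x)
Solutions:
 g(x) = C1 + 4*x^3/3 - x^2/2 + 2*exp(x)


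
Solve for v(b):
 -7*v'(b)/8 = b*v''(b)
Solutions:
 v(b) = C1 + C2*b^(1/8)


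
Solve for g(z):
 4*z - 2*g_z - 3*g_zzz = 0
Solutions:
 g(z) = C1 + C2*sin(sqrt(6)*z/3) + C3*cos(sqrt(6)*z/3) + z^2


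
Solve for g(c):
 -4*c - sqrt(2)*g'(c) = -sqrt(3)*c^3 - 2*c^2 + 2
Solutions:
 g(c) = C1 + sqrt(6)*c^4/8 + sqrt(2)*c^3/3 - sqrt(2)*c^2 - sqrt(2)*c


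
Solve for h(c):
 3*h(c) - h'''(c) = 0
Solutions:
 h(c) = C3*exp(3^(1/3)*c) + (C1*sin(3^(5/6)*c/2) + C2*cos(3^(5/6)*c/2))*exp(-3^(1/3)*c/2)


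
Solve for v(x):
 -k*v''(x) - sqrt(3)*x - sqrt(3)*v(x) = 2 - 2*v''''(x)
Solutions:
 v(x) = C1*exp(-x*sqrt(k - sqrt(k^2 + 8*sqrt(3)))/2) + C2*exp(x*sqrt(k - sqrt(k^2 + 8*sqrt(3)))/2) + C3*exp(-x*sqrt(k + sqrt(k^2 + 8*sqrt(3)))/2) + C4*exp(x*sqrt(k + sqrt(k^2 + 8*sqrt(3)))/2) - x - 2*sqrt(3)/3


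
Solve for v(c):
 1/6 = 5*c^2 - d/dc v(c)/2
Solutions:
 v(c) = C1 + 10*c^3/3 - c/3


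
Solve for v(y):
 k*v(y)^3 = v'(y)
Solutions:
 v(y) = -sqrt(2)*sqrt(-1/(C1 + k*y))/2
 v(y) = sqrt(2)*sqrt(-1/(C1 + k*y))/2


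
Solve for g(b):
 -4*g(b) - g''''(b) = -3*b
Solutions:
 g(b) = 3*b/4 + (C1*sin(b) + C2*cos(b))*exp(-b) + (C3*sin(b) + C4*cos(b))*exp(b)


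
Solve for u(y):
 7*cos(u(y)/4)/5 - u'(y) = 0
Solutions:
 -7*y/5 - 2*log(sin(u(y)/4) - 1) + 2*log(sin(u(y)/4) + 1) = C1


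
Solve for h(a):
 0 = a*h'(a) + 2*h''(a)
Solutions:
 h(a) = C1 + C2*erf(a/2)


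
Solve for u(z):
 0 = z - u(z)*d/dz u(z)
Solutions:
 u(z) = -sqrt(C1 + z^2)
 u(z) = sqrt(C1 + z^2)


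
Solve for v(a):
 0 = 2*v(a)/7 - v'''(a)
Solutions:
 v(a) = C3*exp(2^(1/3)*7^(2/3)*a/7) + (C1*sin(2^(1/3)*sqrt(3)*7^(2/3)*a/14) + C2*cos(2^(1/3)*sqrt(3)*7^(2/3)*a/14))*exp(-2^(1/3)*7^(2/3)*a/14)


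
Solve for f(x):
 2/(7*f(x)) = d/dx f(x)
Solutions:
 f(x) = -sqrt(C1 + 28*x)/7
 f(x) = sqrt(C1 + 28*x)/7


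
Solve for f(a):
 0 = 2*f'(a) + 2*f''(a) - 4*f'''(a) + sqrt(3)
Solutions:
 f(a) = C1 + C2*exp(-a/2) + C3*exp(a) - sqrt(3)*a/2


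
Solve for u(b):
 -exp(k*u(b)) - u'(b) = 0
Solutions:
 u(b) = Piecewise((log(1/(C1*k + b*k))/k, Ne(k, 0)), (nan, True))
 u(b) = Piecewise((C1 - b, Eq(k, 0)), (nan, True))


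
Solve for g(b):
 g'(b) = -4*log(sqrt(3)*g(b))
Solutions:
 Integral(1/(2*log(_y) + log(3)), (_y, g(b)))/2 = C1 - b


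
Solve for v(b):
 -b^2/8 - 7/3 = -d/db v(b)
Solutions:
 v(b) = C1 + b^3/24 + 7*b/3


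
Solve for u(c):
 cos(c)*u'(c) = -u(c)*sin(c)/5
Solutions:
 u(c) = C1*cos(c)^(1/5)


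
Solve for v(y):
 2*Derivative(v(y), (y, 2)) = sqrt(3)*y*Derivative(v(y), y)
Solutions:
 v(y) = C1 + C2*erfi(3^(1/4)*y/2)


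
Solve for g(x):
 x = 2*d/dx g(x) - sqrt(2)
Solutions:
 g(x) = C1 + x^2/4 + sqrt(2)*x/2


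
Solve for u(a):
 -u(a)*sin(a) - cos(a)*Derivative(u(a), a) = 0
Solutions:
 u(a) = C1*cos(a)


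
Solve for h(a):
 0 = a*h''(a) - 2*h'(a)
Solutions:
 h(a) = C1 + C2*a^3


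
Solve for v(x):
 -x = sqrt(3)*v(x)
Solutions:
 v(x) = -sqrt(3)*x/3


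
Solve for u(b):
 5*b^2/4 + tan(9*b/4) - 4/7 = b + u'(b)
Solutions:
 u(b) = C1 + 5*b^3/12 - b^2/2 - 4*b/7 - 4*log(cos(9*b/4))/9


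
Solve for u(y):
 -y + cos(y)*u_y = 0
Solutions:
 u(y) = C1 + Integral(y/cos(y), y)


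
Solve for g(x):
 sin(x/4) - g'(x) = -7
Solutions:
 g(x) = C1 + 7*x - 4*cos(x/4)


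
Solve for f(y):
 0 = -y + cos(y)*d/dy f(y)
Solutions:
 f(y) = C1 + Integral(y/cos(y), y)


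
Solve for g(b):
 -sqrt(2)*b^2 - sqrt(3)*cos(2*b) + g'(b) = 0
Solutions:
 g(b) = C1 + sqrt(2)*b^3/3 + sqrt(3)*sin(2*b)/2


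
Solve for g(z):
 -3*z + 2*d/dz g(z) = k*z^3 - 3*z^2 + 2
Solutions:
 g(z) = C1 + k*z^4/8 - z^3/2 + 3*z^2/4 + z


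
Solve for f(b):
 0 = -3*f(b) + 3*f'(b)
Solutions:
 f(b) = C1*exp(b)


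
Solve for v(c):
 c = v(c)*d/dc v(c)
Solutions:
 v(c) = -sqrt(C1 + c^2)
 v(c) = sqrt(C1 + c^2)


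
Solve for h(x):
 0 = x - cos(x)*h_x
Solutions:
 h(x) = C1 + Integral(x/cos(x), x)


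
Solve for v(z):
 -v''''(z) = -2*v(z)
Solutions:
 v(z) = C1*exp(-2^(1/4)*z) + C2*exp(2^(1/4)*z) + C3*sin(2^(1/4)*z) + C4*cos(2^(1/4)*z)


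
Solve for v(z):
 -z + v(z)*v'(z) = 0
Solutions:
 v(z) = -sqrt(C1 + z^2)
 v(z) = sqrt(C1 + z^2)


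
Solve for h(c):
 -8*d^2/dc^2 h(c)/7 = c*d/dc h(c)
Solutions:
 h(c) = C1 + C2*erf(sqrt(7)*c/4)


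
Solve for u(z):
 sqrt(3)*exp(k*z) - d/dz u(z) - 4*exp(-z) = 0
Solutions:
 u(z) = C1 + 4*exp(-z) + sqrt(3)*exp(k*z)/k


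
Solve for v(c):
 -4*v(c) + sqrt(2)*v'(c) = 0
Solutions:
 v(c) = C1*exp(2*sqrt(2)*c)


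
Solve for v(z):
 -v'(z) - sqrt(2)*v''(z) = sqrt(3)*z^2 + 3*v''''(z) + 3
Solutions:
 v(z) = C1 + C2*exp(z*(-2*2^(5/6)/(9 + sqrt(8*sqrt(2) + 81))^(1/3) + 2^(2/3)*(9 + sqrt(8*sqrt(2) + 81))^(1/3))/12)*sin(sqrt(3)*z*(2*2^(5/6)/(9 + sqrt(8*sqrt(2) + 81))^(1/3) + 2^(2/3)*(9 + sqrt(8*sqrt(2) + 81))^(1/3))/12) + C3*exp(z*(-2*2^(5/6)/(9 + sqrt(8*sqrt(2) + 81))^(1/3) + 2^(2/3)*(9 + sqrt(8*sqrt(2) + 81))^(1/3))/12)*cos(sqrt(3)*z*(2*2^(5/6)/(9 + sqrt(8*sqrt(2) + 81))^(1/3) + 2^(2/3)*(9 + sqrt(8*sqrt(2) + 81))^(1/3))/12) + C4*exp(-z*(-2*2^(5/6)/(9 + sqrt(8*sqrt(2) + 81))^(1/3) + 2^(2/3)*(9 + sqrt(8*sqrt(2) + 81))^(1/3))/6) - sqrt(3)*z^3/3 + sqrt(6)*z^2 - 4*sqrt(3)*z - 3*z


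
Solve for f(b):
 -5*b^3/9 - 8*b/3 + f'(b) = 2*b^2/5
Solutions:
 f(b) = C1 + 5*b^4/36 + 2*b^3/15 + 4*b^2/3


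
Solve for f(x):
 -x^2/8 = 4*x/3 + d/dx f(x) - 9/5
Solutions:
 f(x) = C1 - x^3/24 - 2*x^2/3 + 9*x/5


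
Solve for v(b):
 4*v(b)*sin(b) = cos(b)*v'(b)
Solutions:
 v(b) = C1/cos(b)^4


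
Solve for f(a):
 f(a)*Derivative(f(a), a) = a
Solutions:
 f(a) = -sqrt(C1 + a^2)
 f(a) = sqrt(C1 + a^2)


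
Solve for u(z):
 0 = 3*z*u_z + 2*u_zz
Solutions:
 u(z) = C1 + C2*erf(sqrt(3)*z/2)


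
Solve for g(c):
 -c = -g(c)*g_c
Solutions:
 g(c) = -sqrt(C1 + c^2)
 g(c) = sqrt(C1 + c^2)


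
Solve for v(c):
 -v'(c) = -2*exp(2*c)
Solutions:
 v(c) = C1 + exp(2*c)


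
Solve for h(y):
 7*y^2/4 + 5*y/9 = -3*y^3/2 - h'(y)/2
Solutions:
 h(y) = C1 - 3*y^4/4 - 7*y^3/6 - 5*y^2/9


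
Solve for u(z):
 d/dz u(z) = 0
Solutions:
 u(z) = C1


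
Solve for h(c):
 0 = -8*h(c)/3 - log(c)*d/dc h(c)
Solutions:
 h(c) = C1*exp(-8*li(c)/3)


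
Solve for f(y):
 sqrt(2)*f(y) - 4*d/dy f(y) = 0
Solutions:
 f(y) = C1*exp(sqrt(2)*y/4)


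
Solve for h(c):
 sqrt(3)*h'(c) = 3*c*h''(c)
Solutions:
 h(c) = C1 + C2*c^(sqrt(3)/3 + 1)


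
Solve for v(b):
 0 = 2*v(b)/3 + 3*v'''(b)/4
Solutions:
 v(b) = C3*exp(-2*3^(1/3)*b/3) + (C1*sin(3^(5/6)*b/3) + C2*cos(3^(5/6)*b/3))*exp(3^(1/3)*b/3)


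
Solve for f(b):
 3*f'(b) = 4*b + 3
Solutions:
 f(b) = C1 + 2*b^2/3 + b


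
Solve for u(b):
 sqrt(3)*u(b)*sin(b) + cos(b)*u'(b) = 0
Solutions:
 u(b) = C1*cos(b)^(sqrt(3))


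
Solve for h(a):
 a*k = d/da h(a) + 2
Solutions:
 h(a) = C1 + a^2*k/2 - 2*a


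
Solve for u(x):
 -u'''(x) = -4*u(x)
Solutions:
 u(x) = C3*exp(2^(2/3)*x) + (C1*sin(2^(2/3)*sqrt(3)*x/2) + C2*cos(2^(2/3)*sqrt(3)*x/2))*exp(-2^(2/3)*x/2)


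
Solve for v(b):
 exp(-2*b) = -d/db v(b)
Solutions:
 v(b) = C1 + exp(-2*b)/2


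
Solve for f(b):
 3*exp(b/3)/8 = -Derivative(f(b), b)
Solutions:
 f(b) = C1 - 9*exp(b/3)/8


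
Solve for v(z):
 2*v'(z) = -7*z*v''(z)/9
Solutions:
 v(z) = C1 + C2/z^(11/7)


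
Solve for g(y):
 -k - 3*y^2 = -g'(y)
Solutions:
 g(y) = C1 + k*y + y^3


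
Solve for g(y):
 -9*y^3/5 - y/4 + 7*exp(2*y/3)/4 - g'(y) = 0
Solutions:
 g(y) = C1 - 9*y^4/20 - y^2/8 + 21*exp(2*y/3)/8


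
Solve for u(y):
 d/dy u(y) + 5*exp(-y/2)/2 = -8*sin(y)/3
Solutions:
 u(y) = C1 + 8*cos(y)/3 + 5*exp(-y/2)


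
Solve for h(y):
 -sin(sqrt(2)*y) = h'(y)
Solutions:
 h(y) = C1 + sqrt(2)*cos(sqrt(2)*y)/2


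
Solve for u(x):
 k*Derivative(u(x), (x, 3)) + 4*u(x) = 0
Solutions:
 u(x) = C1*exp(2^(2/3)*x*(-1/k)^(1/3)) + C2*exp(2^(2/3)*x*(-1/k)^(1/3)*(-1 + sqrt(3)*I)/2) + C3*exp(-2^(2/3)*x*(-1/k)^(1/3)*(1 + sqrt(3)*I)/2)


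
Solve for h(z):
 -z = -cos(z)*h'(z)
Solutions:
 h(z) = C1 + Integral(z/cos(z), z)


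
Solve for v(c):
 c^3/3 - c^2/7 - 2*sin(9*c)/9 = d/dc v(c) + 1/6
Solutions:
 v(c) = C1 + c^4/12 - c^3/21 - c/6 + 2*cos(9*c)/81


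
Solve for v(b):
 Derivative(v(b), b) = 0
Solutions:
 v(b) = C1


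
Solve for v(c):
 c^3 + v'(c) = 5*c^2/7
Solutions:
 v(c) = C1 - c^4/4 + 5*c^3/21


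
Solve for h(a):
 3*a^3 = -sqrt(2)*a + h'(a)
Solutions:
 h(a) = C1 + 3*a^4/4 + sqrt(2)*a^2/2


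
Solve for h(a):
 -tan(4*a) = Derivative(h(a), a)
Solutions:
 h(a) = C1 + log(cos(4*a))/4


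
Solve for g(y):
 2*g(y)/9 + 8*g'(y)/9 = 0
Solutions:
 g(y) = C1*exp(-y/4)


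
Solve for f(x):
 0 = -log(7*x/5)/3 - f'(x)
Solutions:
 f(x) = C1 - x*log(x)/3 - x*log(7)/3 + x/3 + x*log(5)/3


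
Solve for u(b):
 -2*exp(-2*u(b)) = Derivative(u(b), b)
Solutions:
 u(b) = log(-sqrt(C1 - 4*b))
 u(b) = log(C1 - 4*b)/2


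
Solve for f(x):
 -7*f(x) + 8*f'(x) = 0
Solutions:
 f(x) = C1*exp(7*x/8)


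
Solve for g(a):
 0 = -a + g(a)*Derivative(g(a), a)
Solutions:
 g(a) = -sqrt(C1 + a^2)
 g(a) = sqrt(C1 + a^2)


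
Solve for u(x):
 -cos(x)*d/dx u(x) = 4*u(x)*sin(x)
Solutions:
 u(x) = C1*cos(x)^4


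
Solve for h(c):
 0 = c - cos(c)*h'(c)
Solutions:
 h(c) = C1 + Integral(c/cos(c), c)


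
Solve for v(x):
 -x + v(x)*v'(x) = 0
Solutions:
 v(x) = -sqrt(C1 + x^2)
 v(x) = sqrt(C1 + x^2)


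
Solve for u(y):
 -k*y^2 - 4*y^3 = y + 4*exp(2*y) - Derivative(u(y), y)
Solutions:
 u(y) = C1 + k*y^3/3 + y^4 + y^2/2 + 2*exp(2*y)


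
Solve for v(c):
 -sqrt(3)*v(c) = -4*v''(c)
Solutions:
 v(c) = C1*exp(-3^(1/4)*c/2) + C2*exp(3^(1/4)*c/2)


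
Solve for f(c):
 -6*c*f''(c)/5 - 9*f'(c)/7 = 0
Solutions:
 f(c) = C1 + C2/c^(1/14)


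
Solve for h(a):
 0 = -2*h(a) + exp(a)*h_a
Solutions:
 h(a) = C1*exp(-2*exp(-a))


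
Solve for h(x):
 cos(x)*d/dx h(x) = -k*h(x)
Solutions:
 h(x) = C1*exp(k*(log(sin(x) - 1) - log(sin(x) + 1))/2)


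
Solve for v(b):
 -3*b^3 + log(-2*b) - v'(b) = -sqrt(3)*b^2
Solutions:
 v(b) = C1 - 3*b^4/4 + sqrt(3)*b^3/3 + b*log(-b) + b*(-1 + log(2))


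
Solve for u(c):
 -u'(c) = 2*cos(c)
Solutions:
 u(c) = C1 - 2*sin(c)


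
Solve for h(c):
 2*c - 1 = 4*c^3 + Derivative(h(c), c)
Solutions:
 h(c) = C1 - c^4 + c^2 - c


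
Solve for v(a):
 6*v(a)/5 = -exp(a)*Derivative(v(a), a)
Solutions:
 v(a) = C1*exp(6*exp(-a)/5)


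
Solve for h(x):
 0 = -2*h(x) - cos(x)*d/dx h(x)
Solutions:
 h(x) = C1*(sin(x) - 1)/(sin(x) + 1)


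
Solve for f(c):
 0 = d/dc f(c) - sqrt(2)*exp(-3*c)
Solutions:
 f(c) = C1 - sqrt(2)*exp(-3*c)/3


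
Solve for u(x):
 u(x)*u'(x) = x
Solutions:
 u(x) = -sqrt(C1 + x^2)
 u(x) = sqrt(C1 + x^2)


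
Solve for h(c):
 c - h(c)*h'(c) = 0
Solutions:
 h(c) = -sqrt(C1 + c^2)
 h(c) = sqrt(C1 + c^2)


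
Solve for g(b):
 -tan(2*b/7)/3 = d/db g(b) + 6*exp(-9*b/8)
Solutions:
 g(b) = C1 - 7*log(tan(2*b/7)^2 + 1)/12 + 16*exp(-9*b/8)/3


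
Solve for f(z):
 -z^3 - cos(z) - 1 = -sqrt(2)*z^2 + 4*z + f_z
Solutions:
 f(z) = C1 - z^4/4 + sqrt(2)*z^3/3 - 2*z^2 - z - sin(z)


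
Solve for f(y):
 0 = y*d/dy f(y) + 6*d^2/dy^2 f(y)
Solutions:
 f(y) = C1 + C2*erf(sqrt(3)*y/6)


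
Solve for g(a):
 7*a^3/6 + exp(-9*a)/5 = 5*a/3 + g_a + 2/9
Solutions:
 g(a) = C1 + 7*a^4/24 - 5*a^2/6 - 2*a/9 - exp(-9*a)/45


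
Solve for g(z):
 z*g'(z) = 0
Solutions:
 g(z) = C1


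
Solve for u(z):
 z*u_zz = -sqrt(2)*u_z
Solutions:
 u(z) = C1 + C2*z^(1 - sqrt(2))


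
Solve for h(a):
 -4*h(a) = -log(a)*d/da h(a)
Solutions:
 h(a) = C1*exp(4*li(a))


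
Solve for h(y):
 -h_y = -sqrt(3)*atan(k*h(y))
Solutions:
 Integral(1/atan(_y*k), (_y, h(y))) = C1 + sqrt(3)*y


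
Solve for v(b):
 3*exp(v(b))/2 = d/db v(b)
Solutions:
 v(b) = log(-1/(C1 + 3*b)) + log(2)


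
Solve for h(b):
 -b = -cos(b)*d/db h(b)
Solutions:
 h(b) = C1 + Integral(b/cos(b), b)


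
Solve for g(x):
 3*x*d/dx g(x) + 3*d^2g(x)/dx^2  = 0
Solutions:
 g(x) = C1 + C2*erf(sqrt(2)*x/2)


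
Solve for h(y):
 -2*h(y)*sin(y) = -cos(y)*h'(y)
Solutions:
 h(y) = C1/cos(y)^2


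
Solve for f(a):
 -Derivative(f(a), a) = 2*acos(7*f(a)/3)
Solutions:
 Integral(1/acos(7*_y/3), (_y, f(a))) = C1 - 2*a


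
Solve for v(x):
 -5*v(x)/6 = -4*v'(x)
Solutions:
 v(x) = C1*exp(5*x/24)


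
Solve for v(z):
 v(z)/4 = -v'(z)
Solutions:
 v(z) = C1*exp(-z/4)


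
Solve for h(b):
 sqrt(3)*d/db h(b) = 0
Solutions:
 h(b) = C1


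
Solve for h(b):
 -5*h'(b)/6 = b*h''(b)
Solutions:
 h(b) = C1 + C2*b^(1/6)


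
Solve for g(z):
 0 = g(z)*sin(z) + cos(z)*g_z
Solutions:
 g(z) = C1*cos(z)


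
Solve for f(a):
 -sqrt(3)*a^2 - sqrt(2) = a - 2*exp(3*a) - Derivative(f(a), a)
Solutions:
 f(a) = C1 + sqrt(3)*a^3/3 + a^2/2 + sqrt(2)*a - 2*exp(3*a)/3


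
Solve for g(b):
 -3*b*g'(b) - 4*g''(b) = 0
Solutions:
 g(b) = C1 + C2*erf(sqrt(6)*b/4)


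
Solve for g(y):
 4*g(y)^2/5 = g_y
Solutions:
 g(y) = -5/(C1 + 4*y)


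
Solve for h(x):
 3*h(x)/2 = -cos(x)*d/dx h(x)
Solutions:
 h(x) = C1*(sin(x) - 1)^(3/4)/(sin(x) + 1)^(3/4)


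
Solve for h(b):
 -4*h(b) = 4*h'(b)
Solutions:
 h(b) = C1*exp(-b)


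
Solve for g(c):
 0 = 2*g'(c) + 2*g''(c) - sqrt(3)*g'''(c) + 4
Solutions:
 g(c) = C1 + C2*exp(sqrt(3)*c*(1 - sqrt(1 + 2*sqrt(3)))/3) + C3*exp(sqrt(3)*c*(1 + sqrt(1 + 2*sqrt(3)))/3) - 2*c


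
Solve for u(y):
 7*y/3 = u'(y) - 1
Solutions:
 u(y) = C1 + 7*y^2/6 + y


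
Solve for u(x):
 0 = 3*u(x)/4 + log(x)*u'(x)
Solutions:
 u(x) = C1*exp(-3*li(x)/4)


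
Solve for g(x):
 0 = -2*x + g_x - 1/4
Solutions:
 g(x) = C1 + x^2 + x/4


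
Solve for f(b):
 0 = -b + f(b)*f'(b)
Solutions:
 f(b) = -sqrt(C1 + b^2)
 f(b) = sqrt(C1 + b^2)


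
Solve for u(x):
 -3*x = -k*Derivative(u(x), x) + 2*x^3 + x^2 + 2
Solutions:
 u(x) = C1 + x^4/(2*k) + x^3/(3*k) + 3*x^2/(2*k) + 2*x/k


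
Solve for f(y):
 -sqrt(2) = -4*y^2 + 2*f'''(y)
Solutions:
 f(y) = C1 + C2*y + C3*y^2 + y^5/30 - sqrt(2)*y^3/12


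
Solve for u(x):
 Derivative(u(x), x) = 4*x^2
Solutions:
 u(x) = C1 + 4*x^3/3


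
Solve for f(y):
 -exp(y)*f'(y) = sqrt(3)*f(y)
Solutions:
 f(y) = C1*exp(sqrt(3)*exp(-y))


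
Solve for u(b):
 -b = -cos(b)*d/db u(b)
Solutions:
 u(b) = C1 + Integral(b/cos(b), b)


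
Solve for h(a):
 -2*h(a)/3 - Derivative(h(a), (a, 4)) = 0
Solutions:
 h(a) = (C1*sin(6^(3/4)*a/6) + C2*cos(6^(3/4)*a/6))*exp(-6^(3/4)*a/6) + (C3*sin(6^(3/4)*a/6) + C4*cos(6^(3/4)*a/6))*exp(6^(3/4)*a/6)


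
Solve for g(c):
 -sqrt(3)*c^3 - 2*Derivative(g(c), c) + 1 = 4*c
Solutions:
 g(c) = C1 - sqrt(3)*c^4/8 - c^2 + c/2


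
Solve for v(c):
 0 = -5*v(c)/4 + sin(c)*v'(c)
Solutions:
 v(c) = C1*(cos(c) - 1)^(5/8)/(cos(c) + 1)^(5/8)


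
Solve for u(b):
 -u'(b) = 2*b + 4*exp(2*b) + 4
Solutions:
 u(b) = C1 - b^2 - 4*b - 2*exp(2*b)


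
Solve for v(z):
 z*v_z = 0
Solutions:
 v(z) = C1


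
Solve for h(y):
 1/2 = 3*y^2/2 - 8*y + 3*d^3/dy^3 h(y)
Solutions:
 h(y) = C1 + C2*y + C3*y^2 - y^5/120 + y^4/9 + y^3/36


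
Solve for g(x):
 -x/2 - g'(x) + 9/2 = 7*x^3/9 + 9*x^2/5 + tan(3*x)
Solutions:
 g(x) = C1 - 7*x^4/36 - 3*x^3/5 - x^2/4 + 9*x/2 + log(cos(3*x))/3


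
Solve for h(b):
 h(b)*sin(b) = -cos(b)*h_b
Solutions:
 h(b) = C1*cos(b)


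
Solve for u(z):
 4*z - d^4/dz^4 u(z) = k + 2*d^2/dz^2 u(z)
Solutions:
 u(z) = C1 + C2*z + C3*sin(sqrt(2)*z) + C4*cos(sqrt(2)*z) - k*z^2/4 + z^3/3


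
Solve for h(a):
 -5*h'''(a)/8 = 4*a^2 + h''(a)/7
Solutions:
 h(a) = C1 + C2*a + C3*exp(-8*a/35) - 7*a^4/3 + 245*a^3/6 - 8575*a^2/16


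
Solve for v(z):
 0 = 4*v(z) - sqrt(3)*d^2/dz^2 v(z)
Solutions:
 v(z) = C1*exp(-2*3^(3/4)*z/3) + C2*exp(2*3^(3/4)*z/3)


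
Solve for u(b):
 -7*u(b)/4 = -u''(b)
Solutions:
 u(b) = C1*exp(-sqrt(7)*b/2) + C2*exp(sqrt(7)*b/2)


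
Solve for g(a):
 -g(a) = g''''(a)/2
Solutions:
 g(a) = (C1*sin(2^(3/4)*a/2) + C2*cos(2^(3/4)*a/2))*exp(-2^(3/4)*a/2) + (C3*sin(2^(3/4)*a/2) + C4*cos(2^(3/4)*a/2))*exp(2^(3/4)*a/2)


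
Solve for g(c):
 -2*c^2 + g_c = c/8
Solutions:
 g(c) = C1 + 2*c^3/3 + c^2/16


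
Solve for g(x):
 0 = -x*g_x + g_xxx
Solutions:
 g(x) = C1 + Integral(C2*airyai(x) + C3*airybi(x), x)


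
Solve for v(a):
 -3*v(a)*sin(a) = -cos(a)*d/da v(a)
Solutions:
 v(a) = C1/cos(a)^3


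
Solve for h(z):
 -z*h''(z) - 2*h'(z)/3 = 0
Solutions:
 h(z) = C1 + C2*z^(1/3)


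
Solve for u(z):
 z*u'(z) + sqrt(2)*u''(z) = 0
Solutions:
 u(z) = C1 + C2*erf(2^(1/4)*z/2)


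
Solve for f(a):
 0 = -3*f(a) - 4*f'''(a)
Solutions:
 f(a) = C3*exp(-6^(1/3)*a/2) + (C1*sin(2^(1/3)*3^(5/6)*a/4) + C2*cos(2^(1/3)*3^(5/6)*a/4))*exp(6^(1/3)*a/4)


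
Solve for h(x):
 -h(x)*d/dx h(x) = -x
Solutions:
 h(x) = -sqrt(C1 + x^2)
 h(x) = sqrt(C1 + x^2)


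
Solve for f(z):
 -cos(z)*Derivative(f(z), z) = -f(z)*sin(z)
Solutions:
 f(z) = C1/cos(z)


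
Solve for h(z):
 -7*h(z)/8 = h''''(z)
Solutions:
 h(z) = (C1*sin(2^(3/4)*7^(1/4)*z/4) + C2*cos(2^(3/4)*7^(1/4)*z/4))*exp(-2^(3/4)*7^(1/4)*z/4) + (C3*sin(2^(3/4)*7^(1/4)*z/4) + C4*cos(2^(3/4)*7^(1/4)*z/4))*exp(2^(3/4)*7^(1/4)*z/4)


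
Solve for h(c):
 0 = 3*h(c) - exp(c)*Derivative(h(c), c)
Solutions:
 h(c) = C1*exp(-3*exp(-c))


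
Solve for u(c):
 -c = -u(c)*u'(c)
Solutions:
 u(c) = -sqrt(C1 + c^2)
 u(c) = sqrt(C1 + c^2)


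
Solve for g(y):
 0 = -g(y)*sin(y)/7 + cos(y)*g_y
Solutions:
 g(y) = C1/cos(y)^(1/7)


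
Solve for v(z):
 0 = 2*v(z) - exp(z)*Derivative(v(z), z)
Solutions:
 v(z) = C1*exp(-2*exp(-z))


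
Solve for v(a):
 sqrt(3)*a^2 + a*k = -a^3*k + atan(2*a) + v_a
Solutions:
 v(a) = C1 + a^4*k/4 + sqrt(3)*a^3/3 + a^2*k/2 - a*atan(2*a) + log(4*a^2 + 1)/4


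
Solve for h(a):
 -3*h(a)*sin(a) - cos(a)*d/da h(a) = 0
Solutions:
 h(a) = C1*cos(a)^3


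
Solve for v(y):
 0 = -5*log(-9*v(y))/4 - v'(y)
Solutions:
 4*Integral(1/(log(-_y) + 2*log(3)), (_y, v(y)))/5 = C1 - y


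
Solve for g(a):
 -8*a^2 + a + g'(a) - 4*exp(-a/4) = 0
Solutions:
 g(a) = C1 + 8*a^3/3 - a^2/2 - 16*exp(-a/4)


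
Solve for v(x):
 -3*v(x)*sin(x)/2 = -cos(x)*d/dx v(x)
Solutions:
 v(x) = C1/cos(x)^(3/2)


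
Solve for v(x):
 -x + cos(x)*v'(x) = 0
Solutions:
 v(x) = C1 + Integral(x/cos(x), x)


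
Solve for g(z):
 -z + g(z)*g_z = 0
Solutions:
 g(z) = -sqrt(C1 + z^2)
 g(z) = sqrt(C1 + z^2)


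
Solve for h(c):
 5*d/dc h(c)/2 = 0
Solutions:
 h(c) = C1


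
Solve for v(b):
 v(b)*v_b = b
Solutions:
 v(b) = -sqrt(C1 + b^2)
 v(b) = sqrt(C1 + b^2)


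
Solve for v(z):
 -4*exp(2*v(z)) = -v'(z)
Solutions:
 v(z) = log(-sqrt(-1/(C1 + 4*z))) - log(2)/2
 v(z) = log(-1/(C1 + 4*z))/2 - log(2)/2


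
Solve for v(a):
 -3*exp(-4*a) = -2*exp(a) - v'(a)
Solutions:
 v(a) = C1 - 2*exp(a) - 3*exp(-4*a)/4


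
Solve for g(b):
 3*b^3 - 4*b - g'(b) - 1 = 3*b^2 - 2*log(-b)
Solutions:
 g(b) = C1 + 3*b^4/4 - b^3 - 2*b^2 + 2*b*log(-b) - 3*b


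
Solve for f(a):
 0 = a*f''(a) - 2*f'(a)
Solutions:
 f(a) = C1 + C2*a^3


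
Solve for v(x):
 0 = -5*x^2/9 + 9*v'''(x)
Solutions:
 v(x) = C1 + C2*x + C3*x^2 + x^5/972


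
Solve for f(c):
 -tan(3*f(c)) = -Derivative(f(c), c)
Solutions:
 f(c) = -asin(C1*exp(3*c))/3 + pi/3
 f(c) = asin(C1*exp(3*c))/3


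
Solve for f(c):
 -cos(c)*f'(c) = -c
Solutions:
 f(c) = C1 + Integral(c/cos(c), c)


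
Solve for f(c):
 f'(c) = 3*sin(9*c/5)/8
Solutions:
 f(c) = C1 - 5*cos(9*c/5)/24


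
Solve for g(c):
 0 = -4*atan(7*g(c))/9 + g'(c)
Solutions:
 Integral(1/atan(7*_y), (_y, g(c))) = C1 + 4*c/9


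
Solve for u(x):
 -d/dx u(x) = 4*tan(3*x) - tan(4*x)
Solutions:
 u(x) = C1 + 4*log(cos(3*x))/3 - log(cos(4*x))/4


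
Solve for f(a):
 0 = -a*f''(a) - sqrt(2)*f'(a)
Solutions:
 f(a) = C1 + C2*a^(1 - sqrt(2))


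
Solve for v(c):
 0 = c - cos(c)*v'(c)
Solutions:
 v(c) = C1 + Integral(c/cos(c), c)


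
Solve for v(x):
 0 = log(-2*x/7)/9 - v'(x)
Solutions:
 v(x) = C1 + x*log(-x)/9 + x*(-log(7) - 1 + log(2))/9


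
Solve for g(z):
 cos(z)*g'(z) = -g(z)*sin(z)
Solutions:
 g(z) = C1*cos(z)


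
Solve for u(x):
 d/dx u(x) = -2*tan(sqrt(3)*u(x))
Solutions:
 u(x) = sqrt(3)*(pi - asin(C1*exp(-2*sqrt(3)*x)))/3
 u(x) = sqrt(3)*asin(C1*exp(-2*sqrt(3)*x))/3


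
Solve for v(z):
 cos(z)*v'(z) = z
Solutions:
 v(z) = C1 + Integral(z/cos(z), z)


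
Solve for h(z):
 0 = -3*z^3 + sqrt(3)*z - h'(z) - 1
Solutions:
 h(z) = C1 - 3*z^4/4 + sqrt(3)*z^2/2 - z


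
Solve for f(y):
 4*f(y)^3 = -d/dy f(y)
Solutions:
 f(y) = -sqrt(2)*sqrt(-1/(C1 - 4*y))/2
 f(y) = sqrt(2)*sqrt(-1/(C1 - 4*y))/2


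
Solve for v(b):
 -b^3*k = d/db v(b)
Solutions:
 v(b) = C1 - b^4*k/4


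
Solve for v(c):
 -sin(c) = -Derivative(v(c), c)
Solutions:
 v(c) = C1 - cos(c)


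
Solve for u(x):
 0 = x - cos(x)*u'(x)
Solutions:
 u(x) = C1 + Integral(x/cos(x), x)


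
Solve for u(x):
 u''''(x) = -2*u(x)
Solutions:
 u(x) = (C1*sin(2^(3/4)*x/2) + C2*cos(2^(3/4)*x/2))*exp(-2^(3/4)*x/2) + (C3*sin(2^(3/4)*x/2) + C4*cos(2^(3/4)*x/2))*exp(2^(3/4)*x/2)


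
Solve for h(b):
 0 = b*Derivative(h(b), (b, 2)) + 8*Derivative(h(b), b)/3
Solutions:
 h(b) = C1 + C2/b^(5/3)


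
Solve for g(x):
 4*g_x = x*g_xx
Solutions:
 g(x) = C1 + C2*x^5


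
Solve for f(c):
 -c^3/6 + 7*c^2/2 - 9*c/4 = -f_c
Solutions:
 f(c) = C1 + c^4/24 - 7*c^3/6 + 9*c^2/8


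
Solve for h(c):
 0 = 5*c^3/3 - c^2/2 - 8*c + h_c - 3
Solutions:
 h(c) = C1 - 5*c^4/12 + c^3/6 + 4*c^2 + 3*c


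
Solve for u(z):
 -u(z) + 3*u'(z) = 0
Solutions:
 u(z) = C1*exp(z/3)


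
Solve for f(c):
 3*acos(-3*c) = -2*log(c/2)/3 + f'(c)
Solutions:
 f(c) = C1 + 2*c*log(c)/3 + 3*c*acos(-3*c) - 2*c/3 - 2*c*log(2)/3 + sqrt(1 - 9*c^2)


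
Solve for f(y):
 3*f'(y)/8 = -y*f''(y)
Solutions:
 f(y) = C1 + C2*y^(5/8)


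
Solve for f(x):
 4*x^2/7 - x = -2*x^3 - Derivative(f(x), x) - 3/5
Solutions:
 f(x) = C1 - x^4/2 - 4*x^3/21 + x^2/2 - 3*x/5


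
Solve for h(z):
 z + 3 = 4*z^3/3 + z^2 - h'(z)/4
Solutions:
 h(z) = C1 + 4*z^4/3 + 4*z^3/3 - 2*z^2 - 12*z


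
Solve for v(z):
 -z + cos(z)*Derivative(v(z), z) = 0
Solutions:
 v(z) = C1 + Integral(z/cos(z), z)


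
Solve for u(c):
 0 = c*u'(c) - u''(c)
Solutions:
 u(c) = C1 + C2*erfi(sqrt(2)*c/2)


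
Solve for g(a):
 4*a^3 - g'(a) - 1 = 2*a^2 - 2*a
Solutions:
 g(a) = C1 + a^4 - 2*a^3/3 + a^2 - a


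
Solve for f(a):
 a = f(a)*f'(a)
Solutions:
 f(a) = -sqrt(C1 + a^2)
 f(a) = sqrt(C1 + a^2)


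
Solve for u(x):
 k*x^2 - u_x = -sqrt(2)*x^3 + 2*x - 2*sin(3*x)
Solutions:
 u(x) = C1 + k*x^3/3 + sqrt(2)*x^4/4 - x^2 - 2*cos(3*x)/3


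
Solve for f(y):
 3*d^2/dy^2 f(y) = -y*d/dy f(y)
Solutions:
 f(y) = C1 + C2*erf(sqrt(6)*y/6)


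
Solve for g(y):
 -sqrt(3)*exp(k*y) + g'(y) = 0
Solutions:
 g(y) = C1 + sqrt(3)*exp(k*y)/k


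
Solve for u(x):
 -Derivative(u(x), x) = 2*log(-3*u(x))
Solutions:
 Integral(1/(log(-_y) + log(3)), (_y, u(x)))/2 = C1 - x


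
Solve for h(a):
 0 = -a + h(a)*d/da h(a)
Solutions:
 h(a) = -sqrt(C1 + a^2)
 h(a) = sqrt(C1 + a^2)


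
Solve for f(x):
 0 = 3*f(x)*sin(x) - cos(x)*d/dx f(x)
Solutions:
 f(x) = C1/cos(x)^3


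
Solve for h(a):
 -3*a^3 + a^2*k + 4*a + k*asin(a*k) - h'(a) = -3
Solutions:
 h(a) = C1 - 3*a^4/4 + a^3*k/3 + 2*a^2 + 3*a + k*Piecewise((a*asin(a*k) + sqrt(-a^2*k^2 + 1)/k, Ne(k, 0)), (0, True))


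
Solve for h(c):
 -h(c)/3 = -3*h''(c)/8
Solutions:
 h(c) = C1*exp(-2*sqrt(2)*c/3) + C2*exp(2*sqrt(2)*c/3)


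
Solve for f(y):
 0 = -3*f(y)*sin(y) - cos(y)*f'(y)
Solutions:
 f(y) = C1*cos(y)^3


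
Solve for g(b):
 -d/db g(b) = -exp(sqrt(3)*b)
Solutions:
 g(b) = C1 + sqrt(3)*exp(sqrt(3)*b)/3


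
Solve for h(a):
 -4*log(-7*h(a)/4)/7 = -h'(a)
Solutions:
 -7*Integral(1/(log(-_y) - 2*log(2) + log(7)), (_y, h(a)))/4 = C1 - a


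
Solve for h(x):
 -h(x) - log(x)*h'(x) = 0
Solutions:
 h(x) = C1*exp(-li(x))


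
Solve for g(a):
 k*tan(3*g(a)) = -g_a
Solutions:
 g(a) = -asin(C1*exp(-3*a*k))/3 + pi/3
 g(a) = asin(C1*exp(-3*a*k))/3


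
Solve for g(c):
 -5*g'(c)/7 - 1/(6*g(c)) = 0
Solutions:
 g(c) = -sqrt(C1 - 105*c)/15
 g(c) = sqrt(C1 - 105*c)/15


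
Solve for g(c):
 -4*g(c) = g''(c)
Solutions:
 g(c) = C1*sin(2*c) + C2*cos(2*c)


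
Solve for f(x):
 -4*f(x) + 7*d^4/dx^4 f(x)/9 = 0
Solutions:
 f(x) = C1*exp(-sqrt(6)*7^(3/4)*x/7) + C2*exp(sqrt(6)*7^(3/4)*x/7) + C3*sin(sqrt(6)*7^(3/4)*x/7) + C4*cos(sqrt(6)*7^(3/4)*x/7)


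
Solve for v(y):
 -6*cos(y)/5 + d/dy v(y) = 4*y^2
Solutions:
 v(y) = C1 + 4*y^3/3 + 6*sin(y)/5


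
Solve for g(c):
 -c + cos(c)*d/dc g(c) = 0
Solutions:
 g(c) = C1 + Integral(c/cos(c), c)


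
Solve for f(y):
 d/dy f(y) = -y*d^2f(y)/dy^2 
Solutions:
 f(y) = C1 + C2*log(y)


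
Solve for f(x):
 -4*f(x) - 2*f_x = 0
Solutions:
 f(x) = C1*exp(-2*x)


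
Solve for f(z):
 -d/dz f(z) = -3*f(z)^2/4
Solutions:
 f(z) = -4/(C1 + 3*z)


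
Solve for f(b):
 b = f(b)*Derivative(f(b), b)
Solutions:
 f(b) = -sqrt(C1 + b^2)
 f(b) = sqrt(C1 + b^2)


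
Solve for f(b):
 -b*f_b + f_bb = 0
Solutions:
 f(b) = C1 + C2*erfi(sqrt(2)*b/2)


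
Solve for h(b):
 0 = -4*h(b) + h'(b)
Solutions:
 h(b) = C1*exp(4*b)


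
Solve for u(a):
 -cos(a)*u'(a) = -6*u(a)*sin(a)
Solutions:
 u(a) = C1/cos(a)^6


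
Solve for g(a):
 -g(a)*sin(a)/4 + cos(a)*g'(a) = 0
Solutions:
 g(a) = C1/cos(a)^(1/4)


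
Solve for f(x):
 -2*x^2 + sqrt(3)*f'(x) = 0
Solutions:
 f(x) = C1 + 2*sqrt(3)*x^3/9


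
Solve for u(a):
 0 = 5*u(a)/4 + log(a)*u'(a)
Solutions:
 u(a) = C1*exp(-5*li(a)/4)


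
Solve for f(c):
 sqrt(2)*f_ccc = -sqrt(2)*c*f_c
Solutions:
 f(c) = C1 + Integral(C2*airyai(-c) + C3*airybi(-c), c)


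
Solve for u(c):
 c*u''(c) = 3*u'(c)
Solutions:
 u(c) = C1 + C2*c^4


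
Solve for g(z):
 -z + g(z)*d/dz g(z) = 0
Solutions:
 g(z) = -sqrt(C1 + z^2)
 g(z) = sqrt(C1 + z^2)


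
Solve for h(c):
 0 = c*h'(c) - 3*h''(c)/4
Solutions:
 h(c) = C1 + C2*erfi(sqrt(6)*c/3)


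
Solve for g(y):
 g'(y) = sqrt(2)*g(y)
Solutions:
 g(y) = C1*exp(sqrt(2)*y)


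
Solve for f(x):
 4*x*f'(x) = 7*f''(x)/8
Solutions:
 f(x) = C1 + C2*erfi(4*sqrt(7)*x/7)


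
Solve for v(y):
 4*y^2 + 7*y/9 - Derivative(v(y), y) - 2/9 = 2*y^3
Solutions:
 v(y) = C1 - y^4/2 + 4*y^3/3 + 7*y^2/18 - 2*y/9


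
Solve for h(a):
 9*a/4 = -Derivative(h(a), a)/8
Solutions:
 h(a) = C1 - 9*a^2


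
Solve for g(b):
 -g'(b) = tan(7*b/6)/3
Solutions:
 g(b) = C1 + 2*log(cos(7*b/6))/7


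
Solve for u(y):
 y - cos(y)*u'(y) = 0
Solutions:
 u(y) = C1 + Integral(y/cos(y), y)


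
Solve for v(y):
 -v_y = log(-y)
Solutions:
 v(y) = C1 - y*log(-y) + y


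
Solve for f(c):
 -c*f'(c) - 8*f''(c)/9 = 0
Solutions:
 f(c) = C1 + C2*erf(3*c/4)


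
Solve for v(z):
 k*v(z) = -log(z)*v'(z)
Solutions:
 v(z) = C1*exp(-k*li(z))


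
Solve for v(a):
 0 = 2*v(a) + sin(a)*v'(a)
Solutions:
 v(a) = C1*(cos(a) + 1)/(cos(a) - 1)


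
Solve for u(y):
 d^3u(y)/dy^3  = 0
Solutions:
 u(y) = C1 + C2*y + C3*y^2


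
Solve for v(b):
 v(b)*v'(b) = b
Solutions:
 v(b) = -sqrt(C1 + b^2)
 v(b) = sqrt(C1 + b^2)


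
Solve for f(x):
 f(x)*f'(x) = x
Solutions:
 f(x) = -sqrt(C1 + x^2)
 f(x) = sqrt(C1 + x^2)


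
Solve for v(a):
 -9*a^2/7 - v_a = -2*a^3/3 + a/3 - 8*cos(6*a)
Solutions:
 v(a) = C1 + a^4/6 - 3*a^3/7 - a^2/6 + 4*sin(6*a)/3


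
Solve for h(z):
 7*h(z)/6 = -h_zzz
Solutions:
 h(z) = C3*exp(-6^(2/3)*7^(1/3)*z/6) + (C1*sin(2^(2/3)*3^(1/6)*7^(1/3)*z/4) + C2*cos(2^(2/3)*3^(1/6)*7^(1/3)*z/4))*exp(6^(2/3)*7^(1/3)*z/12)
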